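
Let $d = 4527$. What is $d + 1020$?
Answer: $5547$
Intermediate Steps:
$d + 1020 = 4527 + 1020 = 5547$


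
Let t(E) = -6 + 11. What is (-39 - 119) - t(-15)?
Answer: -163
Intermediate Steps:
t(E) = 5
(-39 - 119) - t(-15) = (-39 - 119) - 1*5 = -158 - 5 = -163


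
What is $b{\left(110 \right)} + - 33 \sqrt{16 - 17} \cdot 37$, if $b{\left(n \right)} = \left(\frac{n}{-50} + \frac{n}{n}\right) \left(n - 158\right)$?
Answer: $\frac{288}{5} - 1221 i \approx 57.6 - 1221.0 i$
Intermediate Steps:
$b{\left(n \right)} = \left(1 - \frac{n}{50}\right) \left(-158 + n\right)$ ($b{\left(n \right)} = \left(n \left(- \frac{1}{50}\right) + 1\right) \left(-158 + n\right) = \left(- \frac{n}{50} + 1\right) \left(-158 + n\right) = \left(1 - \frac{n}{50}\right) \left(-158 + n\right)$)
$b{\left(110 \right)} + - 33 \sqrt{16 - 17} \cdot 37 = \left(-158 - \frac{110^{2}}{50} + \frac{104}{25} \cdot 110\right) + - 33 \sqrt{16 - 17} \cdot 37 = \left(-158 - 242 + \frac{2288}{5}\right) + - 33 \sqrt{-1} \cdot 37 = \left(-158 - 242 + \frac{2288}{5}\right) + - 33 i 37 = \frac{288}{5} - 1221 i$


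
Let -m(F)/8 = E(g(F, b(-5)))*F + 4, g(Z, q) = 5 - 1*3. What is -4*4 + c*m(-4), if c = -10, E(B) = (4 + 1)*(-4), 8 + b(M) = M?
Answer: 6704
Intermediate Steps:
b(M) = -8 + M
g(Z, q) = 2 (g(Z, q) = 5 - 3 = 2)
E(B) = -20 (E(B) = 5*(-4) = -20)
m(F) = -32 + 160*F (m(F) = -8*(-20*F + 4) = -8*(4 - 20*F) = -32 + 160*F)
-4*4 + c*m(-4) = -4*4 - 10*(-32 + 160*(-4)) = -16 - 10*(-32 - 640) = -16 - 10*(-672) = -16 + 6720 = 6704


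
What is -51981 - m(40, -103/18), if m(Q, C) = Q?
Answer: -52021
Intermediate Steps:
-51981 - m(40, -103/18) = -51981 - 1*40 = -51981 - 40 = -52021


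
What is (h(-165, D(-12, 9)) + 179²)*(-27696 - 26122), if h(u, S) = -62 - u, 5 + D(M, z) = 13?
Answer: -1729925792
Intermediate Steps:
D(M, z) = 8 (D(M, z) = -5 + 13 = 8)
(h(-165, D(-12, 9)) + 179²)*(-27696 - 26122) = ((-62 - 1*(-165)) + 179²)*(-27696 - 26122) = ((-62 + 165) + 32041)*(-53818) = (103 + 32041)*(-53818) = 32144*(-53818) = -1729925792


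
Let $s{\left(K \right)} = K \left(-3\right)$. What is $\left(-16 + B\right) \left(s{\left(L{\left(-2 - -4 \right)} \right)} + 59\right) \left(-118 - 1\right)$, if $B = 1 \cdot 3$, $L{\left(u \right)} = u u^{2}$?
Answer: $54145$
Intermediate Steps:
$L{\left(u \right)} = u^{3}$
$B = 3$
$s{\left(K \right)} = - 3 K$
$\left(-16 + B\right) \left(s{\left(L{\left(-2 - -4 \right)} \right)} + 59\right) \left(-118 - 1\right) = \left(-16 + 3\right) \left(- 3 \left(-2 - -4\right)^{3} + 59\right) \left(-118 - 1\right) = - 13 \left(- 3 \left(-2 + 4\right)^{3} + 59\right) \left(-119\right) = - 13 \left(- 3 \cdot 2^{3} + 59\right) \left(-119\right) = - 13 \left(\left(-3\right) 8 + 59\right) \left(-119\right) = - 13 \left(-24 + 59\right) \left(-119\right) = \left(-13\right) 35 \left(-119\right) = \left(-455\right) \left(-119\right) = 54145$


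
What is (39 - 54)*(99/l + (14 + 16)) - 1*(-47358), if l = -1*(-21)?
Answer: 327861/7 ≈ 46837.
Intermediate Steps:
l = 21
(39 - 54)*(99/l + (14 + 16)) - 1*(-47358) = (39 - 54)*(99/21 + (14 + 16)) - 1*(-47358) = -15*(99*(1/21) + 30) + 47358 = -15*(33/7 + 30) + 47358 = -15*243/7 + 47358 = -3645/7 + 47358 = 327861/7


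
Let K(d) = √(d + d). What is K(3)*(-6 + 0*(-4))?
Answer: -6*√6 ≈ -14.697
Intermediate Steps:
K(d) = √2*√d (K(d) = √(2*d) = √2*√d)
K(3)*(-6 + 0*(-4)) = (√2*√3)*(-6 + 0*(-4)) = √6*(-6 + 0) = √6*(-6) = -6*√6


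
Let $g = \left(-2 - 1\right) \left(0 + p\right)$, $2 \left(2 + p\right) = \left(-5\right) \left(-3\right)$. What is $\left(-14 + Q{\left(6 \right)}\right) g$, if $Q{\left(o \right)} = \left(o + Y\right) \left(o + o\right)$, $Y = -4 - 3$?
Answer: $429$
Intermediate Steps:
$Y = -7$
$Q{\left(o \right)} = 2 o \left(-7 + o\right)$ ($Q{\left(o \right)} = \left(o - 7\right) \left(o + o\right) = \left(-7 + o\right) 2 o = 2 o \left(-7 + o\right)$)
$p = \frac{11}{2}$ ($p = -2 + \frac{\left(-5\right) \left(-3\right)}{2} = -2 + \frac{1}{2} \cdot 15 = -2 + \frac{15}{2} = \frac{11}{2} \approx 5.5$)
$g = - \frac{33}{2}$ ($g = \left(-2 - 1\right) \left(0 + \frac{11}{2}\right) = \left(-3\right) \frac{11}{2} = - \frac{33}{2} \approx -16.5$)
$\left(-14 + Q{\left(6 \right)}\right) g = \left(-14 + 2 \cdot 6 \left(-7 + 6\right)\right) \left(- \frac{33}{2}\right) = \left(-14 + 2 \cdot 6 \left(-1\right)\right) \left(- \frac{33}{2}\right) = \left(-14 - 12\right) \left(- \frac{33}{2}\right) = \left(-26\right) \left(- \frac{33}{2}\right) = 429$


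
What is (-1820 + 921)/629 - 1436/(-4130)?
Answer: -1404813/1298885 ≈ -1.0816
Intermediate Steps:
(-1820 + 921)/629 - 1436/(-4130) = -899*1/629 - 1436*(-1/4130) = -899/629 + 718/2065 = -1404813/1298885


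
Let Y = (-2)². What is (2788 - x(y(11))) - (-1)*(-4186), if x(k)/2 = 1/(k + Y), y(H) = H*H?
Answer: -174752/125 ≈ -1398.0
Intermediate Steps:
Y = 4
y(H) = H²
x(k) = 2/(4 + k) (x(k) = 2/(k + 4) = 2/(4 + k))
(2788 - x(y(11))) - (-1)*(-4186) = (2788 - 2/(4 + 11²)) - (-1)*(-4186) = (2788 - 2/(4 + 121)) - 1*4186 = (2788 - 2/125) - 4186 = 348498/125 - 4186 = -174752/125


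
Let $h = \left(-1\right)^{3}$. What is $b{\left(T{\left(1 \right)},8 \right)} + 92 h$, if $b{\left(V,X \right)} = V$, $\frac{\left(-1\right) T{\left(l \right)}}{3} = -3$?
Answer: $-83$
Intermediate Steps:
$h = -1$
$T{\left(l \right)} = 9$ ($T{\left(l \right)} = \left(-3\right) \left(-3\right) = 9$)
$b{\left(T{\left(1 \right)},8 \right)} + 92 h = 9 + 92 \left(-1\right) = 9 - 92 = -83$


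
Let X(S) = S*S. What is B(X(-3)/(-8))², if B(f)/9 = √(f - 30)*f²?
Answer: -132328809/32768 ≈ -4038.4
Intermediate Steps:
X(S) = S²
B(f) = 9*f²*√(-30 + f) (B(f) = 9*(√(f - 30)*f²) = 9*(√(-30 + f)*f²) = 9*(f²*√(-30 + f)) = 9*f²*√(-30 + f))
B(X(-3)/(-8))² = (9*((-3)²/(-8))²*√(-30 + (-3)²/(-8)))² = (9*(9*(-⅛))²*√(-30 + 9*(-⅛)))² = (9*(-9/8)²*√(-30 - 9/8))² = (9*(81/64)*√(-249/8))² = (9*(81/64)*(I*√498/4))² = (729*I*√498/256)² = -132328809/32768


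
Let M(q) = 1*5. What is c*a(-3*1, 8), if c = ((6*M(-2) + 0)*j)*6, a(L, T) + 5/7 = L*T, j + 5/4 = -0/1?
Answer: 38925/7 ≈ 5560.7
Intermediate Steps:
j = -5/4 (j = -5/4 - 0/1 = -5/4 - 0 = -5/4 - 1*0 = -5/4 + 0 = -5/4 ≈ -1.2500)
M(q) = 5
a(L, T) = -5/7 + L*T
c = -225 (c = ((6*5 + 0)*(-5/4))*6 = ((30 + 0)*(-5/4))*6 = (30*(-5/4))*6 = -75/2*6 = -225)
c*a(-3*1, 8) = -225*(-5/7 - 3*1*8) = -225*(-5/7 - 3*8) = -225*(-5/7 - 24) = -225*(-173/7) = 38925/7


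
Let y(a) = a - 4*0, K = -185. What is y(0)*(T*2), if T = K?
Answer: 0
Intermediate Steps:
T = -185
y(a) = a (y(a) = a + 0 = a)
y(0)*(T*2) = 0*(-185*2) = 0*(-370) = 0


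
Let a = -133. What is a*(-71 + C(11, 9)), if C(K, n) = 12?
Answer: 7847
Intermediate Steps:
a*(-71 + C(11, 9)) = -133*(-71 + 12) = -133*(-59) = 7847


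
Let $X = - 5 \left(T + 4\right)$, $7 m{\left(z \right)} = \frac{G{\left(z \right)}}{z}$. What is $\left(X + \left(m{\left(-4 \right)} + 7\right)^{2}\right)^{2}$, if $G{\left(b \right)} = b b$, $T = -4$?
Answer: $\frac{4100625}{2401} \approx 1707.9$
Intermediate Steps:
$G{\left(b \right)} = b^{2}$
$m{\left(z \right)} = \frac{z}{7}$ ($m{\left(z \right)} = \frac{z^{2} \frac{1}{z}}{7} = \frac{z}{7}$)
$X = 0$ ($X = - 5 \left(-4 + 4\right) = \left(-5\right) 0 = 0$)
$\left(X + \left(m{\left(-4 \right)} + 7\right)^{2}\right)^{2} = \left(0 + \left(\frac{1}{7} \left(-4\right) + 7\right)^{2}\right)^{2} = \left(0 + \left(- \frac{4}{7} + 7\right)^{2}\right)^{2} = \left(0 + \left(\frac{45}{7}\right)^{2}\right)^{2} = \left(0 + \frac{2025}{49}\right)^{2} = \left(\frac{2025}{49}\right)^{2} = \frac{4100625}{2401}$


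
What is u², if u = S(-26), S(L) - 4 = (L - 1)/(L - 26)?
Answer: 55225/2704 ≈ 20.423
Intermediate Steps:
S(L) = 4 + (-1 + L)/(-26 + L) (S(L) = 4 + (L - 1)/(L - 26) = 4 + (-1 + L)/(-26 + L))
u = 235/52 (u = 5*(-21 - 26)/(-26 - 26) = 5*(-47)/(-52) = 5*(-1/52)*(-47) = 235/52 ≈ 4.5192)
u² = (235/52)² = 55225/2704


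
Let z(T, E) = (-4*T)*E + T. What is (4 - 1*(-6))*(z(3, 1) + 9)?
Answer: 0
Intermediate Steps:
z(T, E) = T - 4*E*T (z(T, E) = -4*E*T + T = T - 4*E*T)
(4 - 1*(-6))*(z(3, 1) + 9) = (4 - 1*(-6))*(3*(1 - 4*1) + 9) = (4 + 6)*(3*(1 - 4) + 9) = 10*(3*(-3) + 9) = 10*(-9 + 9) = 10*0 = 0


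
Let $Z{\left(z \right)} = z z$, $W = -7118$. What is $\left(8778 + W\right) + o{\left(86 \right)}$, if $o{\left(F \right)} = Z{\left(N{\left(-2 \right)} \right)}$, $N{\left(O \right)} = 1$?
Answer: $1661$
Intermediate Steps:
$Z{\left(z \right)} = z^{2}$
$o{\left(F \right)} = 1$ ($o{\left(F \right)} = 1^{2} = 1$)
$\left(8778 + W\right) + o{\left(86 \right)} = \left(8778 - 7118\right) + 1 = 1660 + 1 = 1661$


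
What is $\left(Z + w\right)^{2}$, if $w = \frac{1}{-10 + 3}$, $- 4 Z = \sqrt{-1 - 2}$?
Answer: $- \frac{131}{784} + \frac{i \sqrt{3}}{14} \approx -0.16709 + 0.12372 i$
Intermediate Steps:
$Z = - \frac{i \sqrt{3}}{4}$ ($Z = - \frac{\sqrt{-1 - 2}}{4} = - \frac{\sqrt{-3}}{4} = - \frac{i \sqrt{3}}{4} \approx - 0.43301 i$)
$w = - \frac{1}{7}$ ($w = \frac{1}{-7} = - \frac{1}{7} \approx -0.14286$)
$\left(Z + w\right)^{2} = \left(- \frac{i \sqrt{3}}{4} - \frac{1}{7}\right)^{2} = \left(- \frac{1}{7} - \frac{i \sqrt{3}}{4}\right)^{2}$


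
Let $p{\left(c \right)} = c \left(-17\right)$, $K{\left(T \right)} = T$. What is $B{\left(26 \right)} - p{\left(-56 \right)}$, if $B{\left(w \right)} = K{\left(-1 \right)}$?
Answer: $-953$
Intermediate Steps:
$B{\left(w \right)} = -1$
$p{\left(c \right)} = - 17 c$
$B{\left(26 \right)} - p{\left(-56 \right)} = -1 - \left(-17\right) \left(-56\right) = -1 - 952 = -953$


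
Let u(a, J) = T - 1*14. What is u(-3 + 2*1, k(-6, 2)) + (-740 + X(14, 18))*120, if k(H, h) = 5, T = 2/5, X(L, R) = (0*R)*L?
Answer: -444068/5 ≈ -88814.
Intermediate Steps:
X(L, R) = 0 (X(L, R) = 0*L = 0)
T = 2/5 (T = 2*(1/5) = 2/5 ≈ 0.40000)
u(a, J) = -68/5 (u(a, J) = 2/5 - 1*14 = 2/5 - 14 = -68/5)
u(-3 + 2*1, k(-6, 2)) + (-740 + X(14, 18))*120 = -68/5 + (-740 + 0)*120 = -68/5 - 740*120 = -68/5 - 88800 = -444068/5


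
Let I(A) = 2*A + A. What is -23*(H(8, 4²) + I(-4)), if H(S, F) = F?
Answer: -92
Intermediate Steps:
I(A) = 3*A
-23*(H(8, 4²) + I(-4)) = -23*(4² + 3*(-4)) = -23*(16 - 12) = -23*4 = -92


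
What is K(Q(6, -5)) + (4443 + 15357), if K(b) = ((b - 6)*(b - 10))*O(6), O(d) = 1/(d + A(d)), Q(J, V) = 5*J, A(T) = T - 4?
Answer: 19860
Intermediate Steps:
A(T) = -4 + T
O(d) = 1/(-4 + 2*d) (O(d) = 1/(d + (-4 + d)) = 1/(-4 + 2*d))
K(b) = (-10 + b)*(-6 + b)/8 (K(b) = ((b - 6)*(b - 10))*(1/(2*(-2 + 6))) = ((-6 + b)*(-10 + b))*((1/2)/4) = ((-10 + b)*(-6 + b))*((1/2)*(1/4)) = ((-10 + b)*(-6 + b))*(1/8) = (-10 + b)*(-6 + b)/8)
K(Q(6, -5)) + (4443 + 15357) = (15/2 - 10*6 + (5*6)**2/8) + (4443 + 15357) = (15/2 - 2*30 + (1/8)*30**2) + 19800 = (15/2 - 60 + (1/8)*900) + 19800 = (15/2 - 60 + 225/2) + 19800 = 60 + 19800 = 19860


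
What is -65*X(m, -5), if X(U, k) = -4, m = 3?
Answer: 260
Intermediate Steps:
-65*X(m, -5) = -65*(-4) = 260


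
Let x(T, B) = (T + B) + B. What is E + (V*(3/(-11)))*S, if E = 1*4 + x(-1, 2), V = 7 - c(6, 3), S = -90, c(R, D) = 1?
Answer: 1697/11 ≈ 154.27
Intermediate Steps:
V = 6 (V = 7 - 1*1 = 7 - 1 = 6)
x(T, B) = T + 2*B (x(T, B) = (B + T) + B = T + 2*B)
E = 7 (E = 1*4 + (-1 + 2*2) = 4 + (-1 + 4) = 4 + 3 = 7)
E + (V*(3/(-11)))*S = 7 + (6*(3/(-11)))*(-90) = 7 + (6*(3*(-1/11)))*(-90) = 7 + (6*(-3/11))*(-90) = 7 - 18/11*(-90) = 7 + 1620/11 = 1697/11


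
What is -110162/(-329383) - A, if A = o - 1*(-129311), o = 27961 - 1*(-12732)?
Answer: -55996317370/329383 ≈ -1.7000e+5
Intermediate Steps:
o = 40693 (o = 27961 + 12732 = 40693)
A = 170004 (A = 40693 - 1*(-129311) = 40693 + 129311 = 170004)
-110162/(-329383) - A = -110162/(-329383) - 1*170004 = -110162*(-1/329383) - 170004 = 110162/329383 - 170004 = -55996317370/329383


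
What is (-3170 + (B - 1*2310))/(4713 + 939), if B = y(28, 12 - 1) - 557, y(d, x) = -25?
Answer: -3031/2826 ≈ -1.0725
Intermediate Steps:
B = -582 (B = -25 - 557 = -582)
(-3170 + (B - 1*2310))/(4713 + 939) = (-3170 + (-582 - 1*2310))/(4713 + 939) = (-3170 + (-582 - 2310))/5652 = (-3170 - 2892)*(1/5652) = -6062*1/5652 = -3031/2826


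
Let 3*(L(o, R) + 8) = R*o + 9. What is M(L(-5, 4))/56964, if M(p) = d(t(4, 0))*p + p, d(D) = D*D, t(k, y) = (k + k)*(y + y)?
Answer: -35/170892 ≈ -0.00020481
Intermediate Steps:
L(o, R) = -5 + R*o/3 (L(o, R) = -8 + (R*o + 9)/3 = -8 + (9 + R*o)/3 = -8 + (3 + R*o/3) = -5 + R*o/3)
t(k, y) = 4*k*y (t(k, y) = (2*k)*(2*y) = 4*k*y)
d(D) = D²
M(p) = p (M(p) = (4*4*0)²*p + p = 0²*p + p = 0*p + p = 0 + p = p)
M(L(-5, 4))/56964 = (-5 + (⅓)*4*(-5))/56964 = (-5 - 20/3)*(1/56964) = -35/3*1/56964 = -35/170892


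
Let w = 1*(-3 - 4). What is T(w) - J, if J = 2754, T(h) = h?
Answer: -2761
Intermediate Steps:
w = -7 (w = 1*(-7) = -7)
T(w) - J = -7 - 1*2754 = -7 - 2754 = -2761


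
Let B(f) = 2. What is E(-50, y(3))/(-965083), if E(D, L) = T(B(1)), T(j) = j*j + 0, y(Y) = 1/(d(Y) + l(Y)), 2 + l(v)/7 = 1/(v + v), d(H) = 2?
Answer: -4/965083 ≈ -4.1447e-6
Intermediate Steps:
l(v) = -14 + 7/(2*v) (l(v) = -14 + 7/(v + v) = -14 + 7/((2*v)) = -14 + 7*(1/(2*v)) = -14 + 7/(2*v))
y(Y) = 1/(-12 + 7/(2*Y)) (y(Y) = 1/(2 + (-14 + 7/(2*Y))) = 1/(-12 + 7/(2*Y)))
T(j) = j**2 (T(j) = j**2 + 0 = j**2)
E(D, L) = 4 (E(D, L) = 2**2 = 4)
E(-50, y(3))/(-965083) = 4/(-965083) = 4*(-1/965083) = -4/965083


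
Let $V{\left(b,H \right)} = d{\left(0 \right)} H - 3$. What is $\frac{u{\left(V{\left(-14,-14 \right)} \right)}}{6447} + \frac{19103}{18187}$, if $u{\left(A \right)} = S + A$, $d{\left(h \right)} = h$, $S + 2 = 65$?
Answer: $\frac{41416087}{39083863} \approx 1.0597$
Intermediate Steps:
$S = 63$ ($S = -2 + 65 = 63$)
$V{\left(b,H \right)} = -3$ ($V{\left(b,H \right)} = 0 H - 3 = 0 - 3 = -3$)
$u{\left(A \right)} = 63 + A$
$\frac{u{\left(V{\left(-14,-14 \right)} \right)}}{6447} + \frac{19103}{18187} = \frac{63 - 3}{6447} + \frac{19103}{18187} = 60 \cdot \frac{1}{6447} + 19103 \cdot \frac{1}{18187} = \frac{20}{2149} + \frac{19103}{18187} = \frac{41416087}{39083863}$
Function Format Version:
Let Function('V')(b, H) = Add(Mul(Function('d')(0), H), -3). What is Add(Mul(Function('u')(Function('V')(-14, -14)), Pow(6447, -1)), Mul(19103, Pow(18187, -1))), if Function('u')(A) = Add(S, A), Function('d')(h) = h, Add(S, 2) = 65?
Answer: Rational(41416087, 39083863) ≈ 1.0597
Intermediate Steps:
S = 63 (S = Add(-2, 65) = 63)
Function('V')(b, H) = -3 (Function('V')(b, H) = Add(Mul(0, H), -3) = Add(0, -3) = -3)
Function('u')(A) = Add(63, A)
Add(Mul(Function('u')(Function('V')(-14, -14)), Pow(6447, -1)), Mul(19103, Pow(18187, -1))) = Add(Mul(Add(63, -3), Pow(6447, -1)), Mul(19103, Pow(18187, -1))) = Add(Mul(60, Rational(1, 6447)), Mul(19103, Rational(1, 18187))) = Add(Rational(20, 2149), Rational(19103, 18187)) = Rational(41416087, 39083863)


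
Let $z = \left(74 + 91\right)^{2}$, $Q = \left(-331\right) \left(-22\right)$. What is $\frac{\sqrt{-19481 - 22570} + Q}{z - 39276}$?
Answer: $- \frac{7282}{12051} - \frac{i \sqrt{42051}}{12051} \approx -0.60427 - 0.017016 i$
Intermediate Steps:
$Q = 7282$
$z = 27225$ ($z = 165^{2} = 27225$)
$\frac{\sqrt{-19481 - 22570} + Q}{z - 39276} = \frac{\sqrt{-19481 - 22570} + 7282}{27225 - 39276} = \frac{\sqrt{-42051} + 7282}{-12051} = \left(i \sqrt{42051} + 7282\right) \left(- \frac{1}{12051}\right) = \left(7282 + i \sqrt{42051}\right) \left(- \frac{1}{12051}\right) = - \frac{7282}{12051} - \frac{i \sqrt{42051}}{12051}$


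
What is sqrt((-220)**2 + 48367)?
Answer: sqrt(96767) ≈ 311.07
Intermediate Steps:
sqrt((-220)**2 + 48367) = sqrt(48400 + 48367) = sqrt(96767)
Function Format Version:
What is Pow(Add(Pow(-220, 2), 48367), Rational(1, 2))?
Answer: Pow(96767, Rational(1, 2)) ≈ 311.07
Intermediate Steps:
Pow(Add(Pow(-220, 2), 48367), Rational(1, 2)) = Pow(Add(48400, 48367), Rational(1, 2)) = Pow(96767, Rational(1, 2))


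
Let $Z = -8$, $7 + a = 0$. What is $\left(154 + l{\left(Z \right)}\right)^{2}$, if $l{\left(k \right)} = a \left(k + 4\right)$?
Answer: $33124$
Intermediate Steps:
$a = -7$ ($a = -7 + 0 = -7$)
$l{\left(k \right)} = -28 - 7 k$ ($l{\left(k \right)} = - 7 \left(k + 4\right) = - 7 \left(4 + k\right) = -28 - 7 k$)
$\left(154 + l{\left(Z \right)}\right)^{2} = \left(154 - -28\right)^{2} = \left(154 + \left(-28 + 56\right)\right)^{2} = \left(154 + 28\right)^{2} = 182^{2} = 33124$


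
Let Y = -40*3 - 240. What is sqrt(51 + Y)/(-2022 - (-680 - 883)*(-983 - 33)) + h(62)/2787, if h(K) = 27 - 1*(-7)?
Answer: 34/2787 - I*sqrt(309)/1590030 ≈ 0.012199 - 1.1055e-5*I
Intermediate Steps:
h(K) = 34 (h(K) = 27 + 7 = 34)
Y = -360 (Y = -120 - 240 = -360)
sqrt(51 + Y)/(-2022 - (-680 - 883)*(-983 - 33)) + h(62)/2787 = sqrt(51 - 360)/(-2022 - (-680 - 883)*(-983 - 33)) + 34/2787 = sqrt(-309)/(-2022 - (-1563)*(-1016)) + 34*(1/2787) = (I*sqrt(309))/(-2022 - 1*1588008) + 34/2787 = (I*sqrt(309))/(-2022 - 1588008) + 34/2787 = (I*sqrt(309))/(-1590030) + 34/2787 = (I*sqrt(309))*(-1/1590030) + 34/2787 = -I*sqrt(309)/1590030 + 34/2787 = 34/2787 - I*sqrt(309)/1590030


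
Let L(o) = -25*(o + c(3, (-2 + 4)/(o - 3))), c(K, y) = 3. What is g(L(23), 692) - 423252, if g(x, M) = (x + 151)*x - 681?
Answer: -99583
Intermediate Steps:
L(o) = -75 - 25*o (L(o) = -25*(o + 3) = -25*(3 + o) = -75 - 25*o)
g(x, M) = -681 + x*(151 + x) (g(x, M) = (151 + x)*x - 681 = x*(151 + x) - 681 = -681 + x*(151 + x))
g(L(23), 692) - 423252 = (-681 + (-75 - 25*23)² + 151*(-75 - 25*23)) - 423252 = (-681 + (-75 - 575)² + 151*(-75 - 575)) - 423252 = (-681 + (-650)² + 151*(-650)) - 423252 = (-681 + 422500 - 98150) - 423252 = 323669 - 423252 = -99583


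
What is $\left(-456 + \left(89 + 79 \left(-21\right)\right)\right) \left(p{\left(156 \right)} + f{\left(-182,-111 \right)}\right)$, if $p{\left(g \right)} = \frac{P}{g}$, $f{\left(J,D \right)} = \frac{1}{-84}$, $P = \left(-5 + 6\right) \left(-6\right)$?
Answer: $\frac{55715}{546} \approx 102.04$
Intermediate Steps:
$P = -6$ ($P = 1 \left(-6\right) = -6$)
$f{\left(J,D \right)} = - \frac{1}{84}$
$p{\left(g \right)} = - \frac{6}{g}$
$\left(-456 + \left(89 + 79 \left(-21\right)\right)\right) \left(p{\left(156 \right)} + f{\left(-182,-111 \right)}\right) = \left(-456 + \left(89 + 79 \left(-21\right)\right)\right) \left(- \frac{6}{156} - \frac{1}{84}\right) = \left(-456 + \left(89 - 1659\right)\right) \left(\left(-6\right) \frac{1}{156} - \frac{1}{84}\right) = \left(-456 - 1570\right) \left(- \frac{1}{26} - \frac{1}{84}\right) = \left(-2026\right) \left(- \frac{55}{1092}\right) = \frac{55715}{546}$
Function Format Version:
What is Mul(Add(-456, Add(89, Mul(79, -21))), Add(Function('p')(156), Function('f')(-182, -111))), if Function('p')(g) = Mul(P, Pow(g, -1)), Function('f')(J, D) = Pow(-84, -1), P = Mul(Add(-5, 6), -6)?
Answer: Rational(55715, 546) ≈ 102.04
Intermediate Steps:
P = -6 (P = Mul(1, -6) = -6)
Function('f')(J, D) = Rational(-1, 84)
Function('p')(g) = Mul(-6, Pow(g, -1))
Mul(Add(-456, Add(89, Mul(79, -21))), Add(Function('p')(156), Function('f')(-182, -111))) = Mul(Add(-456, Add(89, Mul(79, -21))), Add(Mul(-6, Pow(156, -1)), Rational(-1, 84))) = Mul(Add(-456, Add(89, -1659)), Add(Mul(-6, Rational(1, 156)), Rational(-1, 84))) = Mul(Add(-456, -1570), Add(Rational(-1, 26), Rational(-1, 84))) = Mul(-2026, Rational(-55, 1092)) = Rational(55715, 546)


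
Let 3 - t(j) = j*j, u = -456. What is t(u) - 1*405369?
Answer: -613302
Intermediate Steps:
t(j) = 3 - j² (t(j) = 3 - j*j = 3 - j²)
t(u) - 1*405369 = (3 - 1*(-456)²) - 1*405369 = (3 - 1*207936) - 405369 = (3 - 207936) - 405369 = -207933 - 405369 = -613302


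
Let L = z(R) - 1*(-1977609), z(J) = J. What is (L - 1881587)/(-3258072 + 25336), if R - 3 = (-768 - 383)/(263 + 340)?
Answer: -14475481/487334952 ≈ -0.029703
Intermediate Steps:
R = 658/603 (R = 3 + (-768 - 383)/(263 + 340) = 3 - 1151/603 = 658/603 ≈ 1.0912)
L = 1192498885/603 (L = 658/603 - 1*(-1977609) = 658/603 + 1977609 = 1192498885/603 ≈ 1.9776e+6)
(L - 1881587)/(-3258072 + 25336) = (1192498885/603 - 1881587)/(-3258072 + 25336) = (57901924/603)/(-3232736) = (57901924/603)*(-1/3232736) = -14475481/487334952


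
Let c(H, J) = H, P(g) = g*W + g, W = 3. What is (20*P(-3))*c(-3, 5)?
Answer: 720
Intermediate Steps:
P(g) = 4*g (P(g) = g*3 + g = 3*g + g = 4*g)
(20*P(-3))*c(-3, 5) = (20*(4*(-3)))*(-3) = (20*(-12))*(-3) = -240*(-3) = 720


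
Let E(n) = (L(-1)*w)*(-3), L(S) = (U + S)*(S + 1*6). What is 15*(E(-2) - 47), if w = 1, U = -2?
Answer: -30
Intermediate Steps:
L(S) = (-2 + S)*(6 + S) (L(S) = (-2 + S)*(S + 1*6) = (-2 + S)*(S + 6) = (-2 + S)*(6 + S))
E(n) = 45 (E(n) = ((-12 + (-1)**2 + 4*(-1))*1)*(-3) = ((-12 + 1 - 4)*1)*(-3) = -15*1*(-3) = -15*(-3) = 45)
15*(E(-2) - 47) = 15*(45 - 47) = 15*(-2) = -30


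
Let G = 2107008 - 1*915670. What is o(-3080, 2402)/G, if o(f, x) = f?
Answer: -1540/595669 ≈ -0.0025853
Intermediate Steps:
G = 1191338 (G = 2107008 - 915670 = 1191338)
o(-3080, 2402)/G = -3080/1191338 = -3080*1/1191338 = -1540/595669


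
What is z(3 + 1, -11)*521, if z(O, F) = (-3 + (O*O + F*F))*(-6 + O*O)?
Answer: 698140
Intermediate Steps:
z(O, F) = (-6 + O**2)*(-3 + F**2 + O**2) (z(O, F) = (-3 + (O**2 + F**2))*(-6 + O**2) = (-3 + (F**2 + O**2))*(-6 + O**2) = (-3 + F**2 + O**2)*(-6 + O**2) = (-6 + O**2)*(-3 + F**2 + O**2))
z(3 + 1, -11)*521 = (18 + (3 + 1)**4 - 9*(3 + 1)**2 - 6*(-11)**2 + (-11)**2*(3 + 1)**2)*521 = (18 + 4**4 - 9*4**2 - 6*121 + 121*4**2)*521 = (18 + 256 - 9*16 - 726 + 121*16)*521 = (18 + 256 - 144 - 726 + 1936)*521 = 1340*521 = 698140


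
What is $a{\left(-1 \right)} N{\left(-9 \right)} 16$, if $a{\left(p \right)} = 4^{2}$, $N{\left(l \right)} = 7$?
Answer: $1792$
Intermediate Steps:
$a{\left(p \right)} = 16$
$a{\left(-1 \right)} N{\left(-9 \right)} 16 = 16 \cdot 7 \cdot 16 = 112 \cdot 16 = 1792$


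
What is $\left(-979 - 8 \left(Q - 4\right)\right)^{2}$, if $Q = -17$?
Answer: $657721$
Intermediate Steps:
$\left(-979 - 8 \left(Q - 4\right)\right)^{2} = \left(-979 - 8 \left(-17 - 4\right)\right)^{2} = \left(-979 - -168\right)^{2} = \left(-979 + 168\right)^{2} = \left(-811\right)^{2} = 657721$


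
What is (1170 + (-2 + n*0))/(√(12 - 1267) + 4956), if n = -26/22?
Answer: 5788608/24563191 - 1168*I*√1255/24563191 ≈ 0.23566 - 0.0016845*I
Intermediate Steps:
n = -13/11 (n = -26*1/22 = -13/11 ≈ -1.1818)
(1170 + (-2 + n*0))/(√(12 - 1267) + 4956) = (1170 + (-2 - 13/11*0))/(√(12 - 1267) + 4956) = (1170 + (-2 + 0))/(√(-1255) + 4956) = (1170 - 2)/(I*√1255 + 4956) = 1168/(4956 + I*√1255)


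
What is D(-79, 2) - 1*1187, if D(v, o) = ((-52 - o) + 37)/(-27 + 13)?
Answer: -16601/14 ≈ -1185.8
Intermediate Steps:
D(v, o) = 15/14 + o/14 (D(v, o) = (-15 - o)/(-14) = (-15 - o)*(-1/14) = 15/14 + o/14)
D(-79, 2) - 1*1187 = (15/14 + (1/14)*2) - 1*1187 = (15/14 + ⅐) - 1187 = 17/14 - 1187 = -16601/14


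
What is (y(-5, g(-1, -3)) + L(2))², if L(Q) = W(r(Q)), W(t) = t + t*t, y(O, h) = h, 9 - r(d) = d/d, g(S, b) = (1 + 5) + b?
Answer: 5625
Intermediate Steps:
g(S, b) = 6 + b
r(d) = 8 (r(d) = 9 - d/d = 9 - 1*1 = 9 - 1 = 8)
W(t) = t + t²
L(Q) = 72 (L(Q) = 8*(1 + 8) = 8*9 = 72)
(y(-5, g(-1, -3)) + L(2))² = ((6 - 3) + 72)² = (3 + 72)² = 75² = 5625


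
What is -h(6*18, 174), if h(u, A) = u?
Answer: -108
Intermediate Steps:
-h(6*18, 174) = -6*18 = -1*108 = -108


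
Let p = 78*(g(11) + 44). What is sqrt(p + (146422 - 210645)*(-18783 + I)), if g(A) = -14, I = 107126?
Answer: I*sqrt(5673650149) ≈ 75324.0*I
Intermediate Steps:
p = 2340 (p = 78*(-14 + 44) = 78*30 = 2340)
sqrt(p + (146422 - 210645)*(-18783 + I)) = sqrt(2340 + (146422 - 210645)*(-18783 + 107126)) = sqrt(2340 - 64223*88343) = sqrt(2340 - 5673652489) = sqrt(-5673650149) = I*sqrt(5673650149)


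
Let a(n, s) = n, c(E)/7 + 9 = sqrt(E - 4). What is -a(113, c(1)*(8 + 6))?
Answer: -113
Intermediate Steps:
c(E) = -63 + 7*sqrt(-4 + E) (c(E) = -63 + 7*sqrt(E - 4) = -63 + 7*sqrt(-4 + E))
-a(113, c(1)*(8 + 6)) = -1*113 = -113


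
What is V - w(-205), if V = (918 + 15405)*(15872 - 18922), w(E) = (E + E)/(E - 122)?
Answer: -16279744460/327 ≈ -4.9785e+7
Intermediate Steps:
w(E) = 2*E/(-122 + E) (w(E) = (2*E)/(-122 + E) = 2*E/(-122 + E))
V = -49785150 (V = 16323*(-3050) = -49785150)
V - w(-205) = -49785150 - 2*(-205)/(-122 - 205) = -49785150 - 2*(-205)/(-327) = -49785150 - 2*(-205)*(-1)/327 = -49785150 - 1*410/327 = -49785150 - 410/327 = -16279744460/327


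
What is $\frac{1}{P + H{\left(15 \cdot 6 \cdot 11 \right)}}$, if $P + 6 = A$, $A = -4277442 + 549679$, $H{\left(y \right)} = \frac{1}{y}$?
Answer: $- \frac{990}{3690491309} \approx -2.6826 \cdot 10^{-7}$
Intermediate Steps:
$A = -3727763$
$P = -3727769$ ($P = -6 - 3727763 = -3727769$)
$\frac{1}{P + H{\left(15 \cdot 6 \cdot 11 \right)}} = \frac{1}{-3727769 + \frac{1}{15 \cdot 6 \cdot 11}} = \frac{1}{-3727769 + \frac{1}{90 \cdot 11}} = \frac{1}{-3727769 + \frac{1}{990}} = \frac{1}{- \frac{3690491309}{990}} = - \frac{990}{3690491309}$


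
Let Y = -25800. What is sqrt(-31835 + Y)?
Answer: I*sqrt(57635) ≈ 240.07*I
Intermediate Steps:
sqrt(-31835 + Y) = sqrt(-31835 - 25800) = sqrt(-57635) = I*sqrt(57635)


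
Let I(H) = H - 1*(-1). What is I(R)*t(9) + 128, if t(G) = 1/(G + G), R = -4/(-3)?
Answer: 6919/54 ≈ 128.13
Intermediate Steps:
R = 4/3 (R = -4*(-1/3) = 4/3 ≈ 1.3333)
t(G) = 1/(2*G)
I(H) = 1 + H (I(H) = H + 1 = 1 + H)
I(R)*t(9) + 128 = (1 + 4/3)*((1/2)/9) + 128 = 7*((1/2)*(1/9))/3 + 128 = (7/3)*(1/18) + 128 = 7/54 + 128 = 6919/54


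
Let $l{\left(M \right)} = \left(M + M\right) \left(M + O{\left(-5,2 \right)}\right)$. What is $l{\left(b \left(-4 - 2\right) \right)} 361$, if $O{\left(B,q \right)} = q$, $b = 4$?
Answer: $381216$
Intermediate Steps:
$l{\left(M \right)} = 2 M \left(2 + M\right)$ ($l{\left(M \right)} = \left(M + M\right) \left(M + 2\right) = 2 M \left(2 + M\right)$)
$l{\left(b \left(-4 - 2\right) \right)} 361 = 2 \cdot 4 \left(-4 - 2\right) \left(2 + 4 \left(-4 - 2\right)\right) 361 = 2 \cdot 4 \left(-6\right) \left(2 + 4 \left(-6\right)\right) 361 = 2 \left(-24\right) \left(2 - 24\right) 361 = 2 \left(-24\right) \left(-22\right) 361 = 1056 \cdot 361 = 381216$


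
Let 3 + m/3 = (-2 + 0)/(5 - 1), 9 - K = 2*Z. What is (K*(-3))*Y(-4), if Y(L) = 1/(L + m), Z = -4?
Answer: 102/29 ≈ 3.5172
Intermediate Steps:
K = 17 (K = 9 - 2*(-4) = 9 - 1*(-8) = 9 + 8 = 17)
m = -21/2 (m = -9 + 3*((-2 + 0)/(5 - 1)) = -9 + 3*(-2/4) = -9 + 3*(-2*¼) = -9 + 3*(-½) = -9 - 3/2 = -21/2 ≈ -10.500)
Y(L) = 1/(-21/2 + L) (Y(L) = 1/(L - 21/2) = 1/(-21/2 + L))
(K*(-3))*Y(-4) = (17*(-3))*(2/(-21 + 2*(-4))) = -102/(-21 - 8) = -102/(-29) = -102*(-1)/29 = -51*(-2/29) = 102/29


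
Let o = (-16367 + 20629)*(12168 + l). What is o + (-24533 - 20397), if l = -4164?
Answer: 34068118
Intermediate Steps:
o = 34113048 (o = (-16367 + 20629)*(12168 - 4164) = 4262*8004 = 34113048)
o + (-24533 - 20397) = 34113048 + (-24533 - 20397) = 34113048 - 44930 = 34068118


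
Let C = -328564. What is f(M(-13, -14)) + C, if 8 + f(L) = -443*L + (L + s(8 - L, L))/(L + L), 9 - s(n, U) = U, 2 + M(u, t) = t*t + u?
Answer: -147969301/362 ≈ -4.0876e+5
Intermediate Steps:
M(u, t) = -2 + u + t² (M(u, t) = -2 + (t*t + u) = -2 + (t² + u) = -2 + (u + t²) = -2 + u + t²)
s(n, U) = 9 - U
f(L) = -8 - 443*L + 9/(2*L) (f(L) = -8 + (-443*L + (L + (9 - L))/(L + L)) = -8 + (-443*L + 9/((2*L))) = -8 + (-443*L + 9*(1/(2*L))) = -8 + (-443*L + 9/(2*L)) = -8 - 443*L + 9/(2*L))
f(M(-13, -14)) + C = (-8 - 443*(-2 - 13 + (-14)²) + 9/(2*(-2 - 13 + (-14)²))) - 328564 = (-8 - 443*(-2 - 13 + 196) + 9/(2*(-2 - 13 + 196))) - 328564 = (-8 - 443*181 + (9/2)/181) - 328564 = (-8 - 80183 + (9/2)*(1/181)) - 328564 = (-8 - 80183 + 9/362) - 328564 = -29029133/362 - 328564 = -147969301/362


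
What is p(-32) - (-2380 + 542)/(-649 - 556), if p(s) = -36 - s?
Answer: -6658/1205 ≈ -5.5253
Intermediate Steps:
p(-32) - (-2380 + 542)/(-649 - 556) = (-36 - 1*(-32)) - (-2380 + 542)/(-649 - 556) = (-36 + 32) - (-1838)/(-1205) = -4 - (-1838)*(-1)/1205 = -4 - 1*1838/1205 = -4 - 1838/1205 = -6658/1205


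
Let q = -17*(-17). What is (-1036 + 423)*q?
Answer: -177157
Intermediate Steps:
q = 289
(-1036 + 423)*q = (-1036 + 423)*289 = -613*289 = -177157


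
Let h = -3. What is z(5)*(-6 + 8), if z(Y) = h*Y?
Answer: -30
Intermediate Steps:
z(Y) = -3*Y
z(5)*(-6 + 8) = (-3*5)*(-6 + 8) = -15*2 = -30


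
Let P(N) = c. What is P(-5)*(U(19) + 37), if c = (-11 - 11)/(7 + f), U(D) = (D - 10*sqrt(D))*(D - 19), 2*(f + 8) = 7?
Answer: -1628/5 ≈ -325.60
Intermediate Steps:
f = -9/2 (f = -8 + (1/2)*7 = -8 + 7/2 = -9/2 ≈ -4.5000)
U(D) = (-19 + D)*(D - 10*sqrt(D)) (U(D) = (D - 10*sqrt(D))*(-19 + D) = (-19 + D)*(D - 10*sqrt(D)))
c = -44/5 (c = (-11 - 11)/(7 - 9/2) = -22/5/2 = -22*2/5 = -44/5 ≈ -8.8000)
P(N) = -44/5
P(-5)*(U(19) + 37) = -44*((19**2 - 19*19 - 190*sqrt(19) + 190*sqrt(19)) + 37)/5 = -44*((361 - 361 - 190*sqrt(19) + 190*sqrt(19)) + 37)/5 = -44*(0 + 37)/5 = -44/5*37 = -1628/5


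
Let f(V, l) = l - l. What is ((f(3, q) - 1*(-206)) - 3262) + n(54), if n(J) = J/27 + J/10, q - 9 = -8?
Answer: -15243/5 ≈ -3048.6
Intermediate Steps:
q = 1 (q = 9 - 8 = 1)
f(V, l) = 0
n(J) = 37*J/270 (n(J) = J*(1/27) + J*(1/10) = J/27 + J/10 = 37*J/270)
((f(3, q) - 1*(-206)) - 3262) + n(54) = ((0 - 1*(-206)) - 3262) + (37/270)*54 = ((0 + 206) - 3262) + 37/5 = (206 - 3262) + 37/5 = -3056 + 37/5 = -15243/5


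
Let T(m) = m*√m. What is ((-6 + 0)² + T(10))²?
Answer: 2296 + 720*√10 ≈ 4572.8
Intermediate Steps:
T(m) = m^(3/2)
((-6 + 0)² + T(10))² = ((-6 + 0)² + 10^(3/2))² = ((-6)² + 10*√10)² = (36 + 10*√10)²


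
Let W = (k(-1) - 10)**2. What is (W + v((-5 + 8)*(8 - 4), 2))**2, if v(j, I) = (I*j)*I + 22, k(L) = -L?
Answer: 22801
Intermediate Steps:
v(j, I) = 22 + j*I**2 (v(j, I) = j*I**2 + 22 = 22 + j*I**2)
W = 81 (W = (-1*(-1) - 10)**2 = (1 - 10)**2 = (-9)**2 = 81)
(W + v((-5 + 8)*(8 - 4), 2))**2 = (81 + (22 + ((-5 + 8)*(8 - 4))*2**2))**2 = (81 + (22 + (3*4)*4))**2 = (81 + (22 + 12*4))**2 = (81 + (22 + 48))**2 = (81 + 70)**2 = 151**2 = 22801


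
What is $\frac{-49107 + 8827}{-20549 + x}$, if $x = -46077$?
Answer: $\frac{20140}{33313} \approx 0.60457$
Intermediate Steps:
$\frac{-49107 + 8827}{-20549 + x} = \frac{-49107 + 8827}{-20549 - 46077} = - \frac{40280}{-66626} = \left(-40280\right) \left(- \frac{1}{66626}\right) = \frac{20140}{33313}$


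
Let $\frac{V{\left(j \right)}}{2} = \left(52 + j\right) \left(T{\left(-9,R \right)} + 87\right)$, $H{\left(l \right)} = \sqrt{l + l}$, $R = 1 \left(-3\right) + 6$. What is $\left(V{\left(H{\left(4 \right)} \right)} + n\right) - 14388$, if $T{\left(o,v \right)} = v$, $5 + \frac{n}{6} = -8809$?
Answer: $-57912 + 360 \sqrt{2} \approx -57403.0$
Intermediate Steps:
$n = -52884$ ($n = -30 + 6 \left(-8809\right) = -30 - 52854 = -52884$)
$R = 3$ ($R = -3 + 6 = 3$)
$H{\left(l \right)} = \sqrt{2} \sqrt{l}$ ($H{\left(l \right)} = \sqrt{2 l} = \sqrt{2} \sqrt{l}$)
$V{\left(j \right)} = 9360 + 180 j$ ($V{\left(j \right)} = 2 \left(52 + j\right) \left(3 + 87\right) = 2 \left(52 + j\right) 90 = 2 \left(4680 + 90 j\right) = 9360 + 180 j$)
$\left(V{\left(H{\left(4 \right)} \right)} + n\right) - 14388 = \left(\left(9360 + 180 \sqrt{2} \sqrt{4}\right) - 52884\right) - 14388 = \left(\left(9360 + 180 \sqrt{2} \cdot 2\right) - 52884\right) - 14388 = \left(\left(9360 + 180 \cdot 2 \sqrt{2}\right) - 52884\right) - 14388 = \left(\left(9360 + 360 \sqrt{2}\right) - 52884\right) - 14388 = \left(-43524 + 360 \sqrt{2}\right) - 14388 = -57912 + 360 \sqrt{2}$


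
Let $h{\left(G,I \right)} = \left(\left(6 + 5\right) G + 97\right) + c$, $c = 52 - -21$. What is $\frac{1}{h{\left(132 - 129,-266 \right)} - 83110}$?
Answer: $- \frac{1}{82907} \approx -1.2062 \cdot 10^{-5}$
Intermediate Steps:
$c = 73$ ($c = 52 + 21 = 73$)
$h{\left(G,I \right)} = 170 + 11 G$ ($h{\left(G,I \right)} = \left(\left(6 + 5\right) G + 97\right) + 73 = \left(11 G + 97\right) + 73 = \left(97 + 11 G\right) + 73 = 170 + 11 G$)
$\frac{1}{h{\left(132 - 129,-266 \right)} - 83110} = \frac{1}{\left(170 + 11 \left(132 - 129\right)\right) - 83110} = \frac{1}{\left(170 + 11 \cdot 3\right) - 83110} = \frac{1}{\left(170 + 33\right) - 83110} = \frac{1}{203 - 83110} = \frac{1}{-82907} = - \frac{1}{82907}$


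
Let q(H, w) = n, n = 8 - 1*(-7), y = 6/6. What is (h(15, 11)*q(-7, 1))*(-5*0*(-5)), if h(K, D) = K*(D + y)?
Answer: 0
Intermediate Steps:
y = 1 (y = 6*(⅙) = 1)
h(K, D) = K*(1 + D) (h(K, D) = K*(D + 1) = K*(1 + D))
n = 15 (n = 8 + 7 = 15)
q(H, w) = 15
(h(15, 11)*q(-7, 1))*(-5*0*(-5)) = ((15*(1 + 11))*15)*(-5*0*(-5)) = ((15*12)*15)*(0*(-5)) = (180*15)*0 = 2700*0 = 0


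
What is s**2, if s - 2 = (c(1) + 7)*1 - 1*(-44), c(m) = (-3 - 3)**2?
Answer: 7921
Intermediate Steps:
c(m) = 36 (c(m) = (-6)**2 = 36)
s = 89 (s = 2 + ((36 + 7)*1 - 1*(-44)) = 2 + (43*1 + 44) = 2 + (43 + 44) = 2 + 87 = 89)
s**2 = 89**2 = 7921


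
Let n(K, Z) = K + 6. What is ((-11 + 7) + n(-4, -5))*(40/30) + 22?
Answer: 58/3 ≈ 19.333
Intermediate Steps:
n(K, Z) = 6 + K
((-11 + 7) + n(-4, -5))*(40/30) + 22 = ((-11 + 7) + (6 - 4))*(40/30) + 22 = (-4 + 2)*(40*(1/30)) + 22 = -2*4/3 + 22 = -8/3 + 22 = 58/3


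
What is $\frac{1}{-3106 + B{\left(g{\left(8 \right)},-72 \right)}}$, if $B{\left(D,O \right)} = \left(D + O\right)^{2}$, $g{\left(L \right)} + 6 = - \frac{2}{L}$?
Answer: $\frac{16}{48273} \approx 0.00033145$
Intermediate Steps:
$g{\left(L \right)} = -6 - \frac{2}{L}$
$\frac{1}{-3106 + B{\left(g{\left(8 \right)},-72 \right)}} = \frac{1}{-3106 + \left(\left(-6 - \frac{2}{8}\right) - 72\right)^{2}} = \frac{1}{-3106 + \left(\left(-6 - \frac{1}{4}\right) - 72\right)^{2}} = \frac{1}{-3106 + \left(- \frac{25}{4} - 72\right)^{2}} = \frac{1}{-3106 + \left(- \frac{313}{4}\right)^{2}} = \frac{1}{-3106 + \frac{97969}{16}} = \frac{1}{\frac{48273}{16}} = \frac{16}{48273}$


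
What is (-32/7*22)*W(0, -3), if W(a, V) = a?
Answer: 0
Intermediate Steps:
(-32/7*22)*W(0, -3) = (-32/7*22)*0 = (-32*⅐*22)*0 = -32/7*22*0 = -704/7*0 = 0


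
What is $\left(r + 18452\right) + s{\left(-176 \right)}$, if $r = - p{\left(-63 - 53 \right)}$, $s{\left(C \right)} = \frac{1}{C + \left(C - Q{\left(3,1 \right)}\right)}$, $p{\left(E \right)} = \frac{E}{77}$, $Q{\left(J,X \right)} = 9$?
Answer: $\frac{512952043}{27797} \approx 18454.0$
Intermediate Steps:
$p{\left(E \right)} = \frac{E}{77}$ ($p{\left(E \right)} = E \frac{1}{77} = \frac{E}{77}$)
$s{\left(C \right)} = \frac{1}{-9 + 2 C}$ ($s{\left(C \right)} = \frac{1}{C + \left(C - 9\right)} = \frac{1}{C + \left(-9 + C\right)} = \frac{1}{-9 + 2 C}$)
$r = \frac{116}{77}$ ($r = - \frac{-63 - 53}{77} = - \frac{-116}{77} = \left(-1\right) \left(- \frac{116}{77}\right) = \frac{116}{77} \approx 1.5065$)
$\left(r + 18452\right) + s{\left(-176 \right)} = \left(\frac{116}{77} + 18452\right) + \frac{1}{-9 + 2 \left(-176\right)} = \frac{1420920}{77} + \frac{1}{-9 - 352} = \frac{1420920}{77} + \frac{1}{-361} = \frac{1420920}{77} - \frac{1}{361} = \frac{512952043}{27797}$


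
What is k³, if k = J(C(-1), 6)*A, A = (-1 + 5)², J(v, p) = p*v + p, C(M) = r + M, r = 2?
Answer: 7077888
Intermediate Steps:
C(M) = 2 + M
J(v, p) = p + p*v
A = 16 (A = 4² = 16)
k = 192 (k = (6*(1 + (2 - 1)))*16 = (6*(1 + 1))*16 = (6*2)*16 = 12*16 = 192)
k³ = 192³ = 7077888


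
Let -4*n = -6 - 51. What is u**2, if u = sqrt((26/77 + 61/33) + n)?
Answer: 15187/924 ≈ 16.436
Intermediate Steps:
n = 57/4 (n = -(-6 - 51)/4 = -1/4*(-57) = 57/4 ≈ 14.250)
u = sqrt(3508197)/462 (u = sqrt((26/77 + 61/33) + 57/4) = sqrt(505/231 + 57/4) = sqrt(15187/924) = sqrt(3508197)/462 ≈ 4.0542)
u**2 = (sqrt(3508197)/462)**2 = 15187/924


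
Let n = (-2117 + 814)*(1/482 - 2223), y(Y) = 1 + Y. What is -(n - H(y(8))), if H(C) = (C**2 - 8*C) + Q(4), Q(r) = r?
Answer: -1396138689/482 ≈ -2.8966e+6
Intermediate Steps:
H(C) = 4 + C**2 - 8*C (H(C) = (C**2 - 8*C) + 4 = 4 + C**2 - 8*C)
n = 1396144955/482 (n = -1303*(1/482 - 2223) = -1303*(-1071485/482) = 1396144955/482 ≈ 2.8966e+6)
-(n - H(y(8))) = -(1396144955/482 - (4 + (1 + 8)**2 - 8*(1 + 8))) = -(1396144955/482 - (4 + 9**2 - 8*9)) = -(1396144955/482 - (4 + 81 - 72)) = -(1396144955/482 - 1*13) = -(1396144955/482 - 13) = -1*1396138689/482 = -1396138689/482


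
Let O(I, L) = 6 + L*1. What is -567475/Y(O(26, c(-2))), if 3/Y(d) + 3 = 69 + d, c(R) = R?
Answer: -39723250/3 ≈ -1.3241e+7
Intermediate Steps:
O(I, L) = 6 + L
Y(d) = 3/(66 + d) (Y(d) = 3/(-3 + (69 + d)) = 3/(66 + d))
-567475/Y(O(26, c(-2))) = -567475/(3/(66 + (6 - 2))) = -567475/(3/(66 + 4)) = -567475/(3/70) = -567475/(3*(1/70)) = -567475/3/70 = -567475*70/3 = -39723250/3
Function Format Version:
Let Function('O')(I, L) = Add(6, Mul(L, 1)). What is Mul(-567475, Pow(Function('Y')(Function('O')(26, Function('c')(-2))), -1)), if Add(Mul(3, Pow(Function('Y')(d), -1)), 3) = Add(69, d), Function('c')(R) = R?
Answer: Rational(-39723250, 3) ≈ -1.3241e+7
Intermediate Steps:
Function('O')(I, L) = Add(6, L)
Function('Y')(d) = Mul(3, Pow(Add(66, d), -1)) (Function('Y')(d) = Mul(3, Pow(Add(-3, Add(69, d)), -1)) = Mul(3, Pow(Add(66, d), -1)))
Mul(-567475, Pow(Function('Y')(Function('O')(26, Function('c')(-2))), -1)) = Mul(-567475, Pow(Mul(3, Pow(Add(66, Add(6, -2)), -1)), -1)) = Mul(-567475, Pow(Mul(3, Pow(Add(66, 4), -1)), -1)) = Mul(-567475, Pow(Mul(3, Pow(70, -1)), -1)) = Mul(-567475, Pow(Mul(3, Rational(1, 70)), -1)) = Mul(-567475, Pow(Rational(3, 70), -1)) = Mul(-567475, Rational(70, 3)) = Rational(-39723250, 3)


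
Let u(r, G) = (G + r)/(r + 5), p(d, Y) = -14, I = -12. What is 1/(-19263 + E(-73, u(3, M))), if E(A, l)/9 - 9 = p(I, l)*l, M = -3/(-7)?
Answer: -1/19236 ≈ -5.1986e-5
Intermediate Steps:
M = 3/7 (M = -3*(-1/7) = 3/7 ≈ 0.42857)
u(r, G) = (G + r)/(5 + r)
E(A, l) = 81 - 126*l (E(A, l) = 81 + 9*(-14*l) = 81 - 126*l)
1/(-19263 + E(-73, u(3, M))) = 1/(-19263 + (81 - 126*(3/7 + 3)/(5 + 3))) = 1/(-19263 + (81 - 126*24/(8*7))) = 1/(-19263 + (81 - 63*24/(4*7))) = 1/(-19263 + (81 - 126*3/7)) = 1/(-19263 + (81 - 54)) = 1/(-19263 + 27) = 1/(-19236) = -1/19236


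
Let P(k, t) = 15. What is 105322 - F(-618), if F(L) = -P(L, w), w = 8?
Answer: 105337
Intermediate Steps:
F(L) = -15 (F(L) = -1*15 = -15)
105322 - F(-618) = 105322 - 1*(-15) = 105322 + 15 = 105337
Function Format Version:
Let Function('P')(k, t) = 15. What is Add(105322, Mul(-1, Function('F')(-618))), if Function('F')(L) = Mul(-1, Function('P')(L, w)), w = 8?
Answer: 105337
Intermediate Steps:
Function('F')(L) = -15 (Function('F')(L) = Mul(-1, 15) = -15)
Add(105322, Mul(-1, Function('F')(-618))) = Add(105322, Mul(-1, -15)) = Add(105322, 15) = 105337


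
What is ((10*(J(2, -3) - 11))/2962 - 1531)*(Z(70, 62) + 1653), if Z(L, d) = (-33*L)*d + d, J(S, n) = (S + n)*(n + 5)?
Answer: 320859191380/1481 ≈ 2.1665e+8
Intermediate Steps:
J(S, n) = (5 + n)*(S + n) (J(S, n) = (S + n)*(5 + n) = (5 + n)*(S + n))
Z(L, d) = d - 33*L*d (Z(L, d) = -33*L*d + d = d - 33*L*d)
((10*(J(2, -3) - 11))/2962 - 1531)*(Z(70, 62) + 1653) = ((10*(((-3)² + 5*2 + 5*(-3) + 2*(-3)) - 11))/2962 - 1531)*(62*(1 - 33*70) + 1653) = ((10*((9 + 10 - 15 - 6) - 11))*(1/2962) - 1531)*(62*(1 - 2310) + 1653) = ((10*(-2 - 11))*(1/2962) - 1531)*(62*(-2309) + 1653) = ((10*(-13))*(1/2962) - 1531)*(-143158 + 1653) = (-130*1/2962 - 1531)*(-141505) = (-65/1481 - 1531)*(-141505) = -2267476/1481*(-141505) = 320859191380/1481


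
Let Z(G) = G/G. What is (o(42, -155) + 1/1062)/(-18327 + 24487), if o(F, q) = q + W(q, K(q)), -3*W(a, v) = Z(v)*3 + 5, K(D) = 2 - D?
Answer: -167441/6541920 ≈ -0.025595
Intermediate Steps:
Z(G) = 1
W(a, v) = -8/3 (W(a, v) = -(1*3 + 5)/3 = -(3 + 5)/3 = -⅓*8 = -8/3)
o(F, q) = -8/3 + q (o(F, q) = q - 8/3 = -8/3 + q)
(o(42, -155) + 1/1062)/(-18327 + 24487) = ((-8/3 - 155) + 1/1062)/(-18327 + 24487) = (-473/3 + 1/1062)/6160 = -167441/1062*1/6160 = -167441/6541920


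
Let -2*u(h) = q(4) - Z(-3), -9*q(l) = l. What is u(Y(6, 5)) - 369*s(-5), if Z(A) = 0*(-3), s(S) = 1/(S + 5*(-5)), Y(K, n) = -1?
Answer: 1127/90 ≈ 12.522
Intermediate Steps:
q(l) = -l/9
s(S) = 1/(-25 + S) (s(S) = 1/(S - 25) = 1/(-25 + S))
Z(A) = 0
u(h) = 2/9 (u(h) = -(-⅑*4 - 1*0)/2 = -(-4/9 + 0)/2 = -½*(-4/9) = 2/9)
u(Y(6, 5)) - 369*s(-5) = 2/9 - 369/(-25 - 5) = 2/9 - 369/(-30) = 2/9 - 369*(-1/30) = 2/9 + 123/10 = 1127/90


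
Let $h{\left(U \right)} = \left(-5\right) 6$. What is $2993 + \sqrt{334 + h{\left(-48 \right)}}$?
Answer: $2993 + 4 \sqrt{19} \approx 3010.4$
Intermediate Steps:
$h{\left(U \right)} = -30$
$2993 + \sqrt{334 + h{\left(-48 \right)}} = 2993 + \sqrt{334 - 30} = 2993 + \sqrt{304} = 2993 + 4 \sqrt{19}$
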